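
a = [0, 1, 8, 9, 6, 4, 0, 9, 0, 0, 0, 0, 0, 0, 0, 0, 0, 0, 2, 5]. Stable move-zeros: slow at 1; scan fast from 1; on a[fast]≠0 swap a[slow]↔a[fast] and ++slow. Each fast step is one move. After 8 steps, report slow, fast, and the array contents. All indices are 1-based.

slow=7, fast=9, a=[1, 8, 9, 6, 4, 9, 0, 0, 0, 0, 0, 0, 0, 0, 0, 0, 0, 0, 2, 5]

slow=1 fast=1: a[fast]=0, fast++
slow=1 fast=2: a[fast]=1≠0 swap→a[1]=1, slow++,fast++
slow=2 fast=3: a[fast]=8≠0 swap→a[2]=8, slow++,fast++
slow=3 fast=4: a[fast]=9≠0 swap→a[3]=9, slow++,fast++
slow=4 fast=5: a[fast]=6≠0 swap→a[4]=6, slow++,fast++
slow=5 fast=6: a[fast]=4≠0 swap→a[5]=4, slow++,fast++
slow=6 fast=7: a[fast]=0, fast++
slow=6 fast=8: a[fast]=9≠0 swap→a[6]=9, slow++,fast++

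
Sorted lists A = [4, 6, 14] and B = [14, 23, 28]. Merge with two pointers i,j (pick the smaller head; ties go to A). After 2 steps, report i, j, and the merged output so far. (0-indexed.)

i=2, j=0, merged so far=[4, 6]

i=0 j=0: A[i]=4<=B[j]=14 take 4, i++
i=1 j=0: A[i]=6<=B[j]=14 take 6, i++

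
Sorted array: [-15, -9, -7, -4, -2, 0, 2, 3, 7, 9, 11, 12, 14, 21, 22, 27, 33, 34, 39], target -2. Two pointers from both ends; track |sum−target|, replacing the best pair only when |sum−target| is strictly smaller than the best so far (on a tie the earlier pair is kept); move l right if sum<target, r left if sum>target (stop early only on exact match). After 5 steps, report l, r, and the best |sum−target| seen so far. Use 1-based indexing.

l=1, r=14, best |Δ|=9

[1,19] -15+39=24 d=26 * → r--
[1,18] -15+34=19 d=21 * → r--
[1,17] -15+33=18 d=20 * → r--
[1,16] -15+27=12 d=14 * → r--
[1,15] -15+22=7 d=9 * → r--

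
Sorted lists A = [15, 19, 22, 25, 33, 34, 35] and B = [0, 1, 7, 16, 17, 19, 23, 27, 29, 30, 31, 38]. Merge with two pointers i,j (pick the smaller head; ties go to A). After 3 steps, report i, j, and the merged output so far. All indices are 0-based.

i=0, j=3, merged so far=[0, 1, 7]

i=0 j=0: A[i]=15>B[j]=0 take 0, j++
i=0 j=1: A[i]=15>B[j]=1 take 1, j++
i=0 j=2: A[i]=15>B[j]=7 take 7, j++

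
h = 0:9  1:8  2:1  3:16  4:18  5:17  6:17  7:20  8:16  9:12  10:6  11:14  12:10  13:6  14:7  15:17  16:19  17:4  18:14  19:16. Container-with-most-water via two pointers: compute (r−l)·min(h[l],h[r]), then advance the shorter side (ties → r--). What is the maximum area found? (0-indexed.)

max area = 256

[0,19] min(9,16)*19=171 best=171 * → l++
[1,19] min(8,16)*18=144 best=171 → l++
[2,19] min(1,16)*17=17 best=171 → l++
[3,19] min(16,16)*16=256 best=256 * → r--
[3,18] min(16,14)*15=210 best=256 → r--
[3,17] min(16,4)*14=56 best=256 → r--
[3,16] min(16,19)*13=208 best=256 → l++
[4,16] min(18,19)*12=216 best=256 → l++
[5,16] min(17,19)*11=187 best=256 → l++
[6,16] min(17,19)*10=170 best=256 → l++
[7,16] min(20,19)*9=171 best=256 → r--
[7,15] min(20,17)*8=136 best=256 → r--
[7,14] min(20,7)*7=49 best=256 → r--
[7,13] min(20,6)*6=36 best=256 → r--
[7,12] min(20,10)*5=50 best=256 → r--
[7,11] min(20,14)*4=56 best=256 → r--
[7,10] min(20,6)*3=18 best=256 → r--
[7,9] min(20,12)*2=24 best=256 → r--
[7,8] min(20,16)*1=16 best=256 → r--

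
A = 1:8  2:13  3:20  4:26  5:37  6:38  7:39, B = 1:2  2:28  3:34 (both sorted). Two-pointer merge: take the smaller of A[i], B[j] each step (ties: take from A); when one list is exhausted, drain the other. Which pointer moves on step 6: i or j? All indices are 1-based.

[i=1,j=1] A[i]=8>B[j]=2 take 2 → j++
[i=1,j=2] A[i]=8<=B[j]=28 take 8 → i++
[i=2,j=2] A[i]=13<=B[j]=28 take 13 → i++
[i=3,j=2] A[i]=20<=B[j]=28 take 20 → i++
[i=4,j=2] A[i]=26<=B[j]=28 take 26 → i++
[i=5,j=2] A[i]=37>B[j]=28 take 28 → j++

j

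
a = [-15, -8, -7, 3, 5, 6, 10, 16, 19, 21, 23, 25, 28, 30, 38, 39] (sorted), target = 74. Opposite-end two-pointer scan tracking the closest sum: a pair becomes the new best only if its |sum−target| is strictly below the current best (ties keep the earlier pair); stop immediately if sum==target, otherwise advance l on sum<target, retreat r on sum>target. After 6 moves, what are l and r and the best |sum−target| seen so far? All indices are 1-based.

l=1 r=16: -15+39=24 d=50 *, l++
l=2 r=16: -8+39=31 d=43 *, l++
l=3 r=16: -7+39=32 d=42 *, l++
l=4 r=16: 3+39=42 d=32 *, l++
l=5 r=16: 5+39=44 d=30 *, l++
l=6 r=16: 6+39=45 d=29 *, l++

l=7, r=16, best |Δ|=29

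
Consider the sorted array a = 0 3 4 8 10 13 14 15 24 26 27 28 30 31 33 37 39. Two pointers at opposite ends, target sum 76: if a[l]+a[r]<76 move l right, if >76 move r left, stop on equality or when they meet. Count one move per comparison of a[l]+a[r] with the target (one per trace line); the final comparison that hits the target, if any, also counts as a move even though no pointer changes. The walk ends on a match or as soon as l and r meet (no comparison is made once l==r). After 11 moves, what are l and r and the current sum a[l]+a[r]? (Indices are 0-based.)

l=11, r=16, sum=67

l=0 r=16: 0+39=39 <76, l++
l=1 r=16: 3+39=42 <76, l++
l=2 r=16: 4+39=43 <76, l++
l=3 r=16: 8+39=47 <76, l++
l=4 r=16: 10+39=49 <76, l++
l=5 r=16: 13+39=52 <76, l++
l=6 r=16: 14+39=53 <76, l++
l=7 r=16: 15+39=54 <76, l++
l=8 r=16: 24+39=63 <76, l++
l=9 r=16: 26+39=65 <76, l++
l=10 r=16: 27+39=66 <76, l++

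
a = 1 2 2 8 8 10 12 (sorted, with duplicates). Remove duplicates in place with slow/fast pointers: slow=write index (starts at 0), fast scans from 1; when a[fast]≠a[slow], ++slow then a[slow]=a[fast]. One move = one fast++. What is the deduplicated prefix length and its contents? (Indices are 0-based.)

slow=0 fast=1: a[fast]=2≠a[slow]=1 write a[1]=2, slow++,fast++
slow=1 fast=2: a[fast]=2=a[slow] dup, fast++
slow=1 fast=3: a[fast]=8≠a[slow]=2 write a[2]=8, slow++,fast++
slow=2 fast=4: a[fast]=8=a[slow] dup, fast++
slow=2 fast=5: a[fast]=10≠a[slow]=8 write a[3]=10, slow++,fast++
slow=3 fast=6: a[fast]=12≠a[slow]=10 write a[4]=12, slow++,fast++

length 5; prefix = [1, 2, 8, 10, 12]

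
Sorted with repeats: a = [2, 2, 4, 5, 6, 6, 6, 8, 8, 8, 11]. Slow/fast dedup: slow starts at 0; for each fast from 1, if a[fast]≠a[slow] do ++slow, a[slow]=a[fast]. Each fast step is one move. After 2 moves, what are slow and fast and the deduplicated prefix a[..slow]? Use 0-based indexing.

(s=0,f=1) a[fast]=2=a[slow] dup → fast++
(s=0,f=2) a[fast]=4≠a[slow]=2 write a[1]=4 → slow++,fast++

slow=1, fast=3, prefix=[2, 4]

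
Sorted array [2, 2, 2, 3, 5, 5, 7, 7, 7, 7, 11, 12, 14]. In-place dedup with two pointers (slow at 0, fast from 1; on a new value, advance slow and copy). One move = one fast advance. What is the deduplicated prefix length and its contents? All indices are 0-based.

length 7; prefix = [2, 3, 5, 7, 11, 12, 14]

(s=0,f=1) a[fast]=2=a[slow] dup → fast++
(s=0,f=2) a[fast]=2=a[slow] dup → fast++
(s=0,f=3) a[fast]=3≠a[slow]=2 write a[1]=3 → slow++,fast++
(s=1,f=4) a[fast]=5≠a[slow]=3 write a[2]=5 → slow++,fast++
(s=2,f=5) a[fast]=5=a[slow] dup → fast++
(s=2,f=6) a[fast]=7≠a[slow]=5 write a[3]=7 → slow++,fast++
(s=3,f=7) a[fast]=7=a[slow] dup → fast++
(s=3,f=8) a[fast]=7=a[slow] dup → fast++
(s=3,f=9) a[fast]=7=a[slow] dup → fast++
(s=3,f=10) a[fast]=11≠a[slow]=7 write a[4]=11 → slow++,fast++
(s=4,f=11) a[fast]=12≠a[slow]=11 write a[5]=12 → slow++,fast++
(s=5,f=12) a[fast]=14≠a[slow]=12 write a[6]=14 → slow++,fast++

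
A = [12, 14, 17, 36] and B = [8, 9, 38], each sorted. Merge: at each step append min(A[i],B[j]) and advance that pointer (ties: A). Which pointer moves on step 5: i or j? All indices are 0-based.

i

i=0 j=0: A[i]=12>B[j]=8 take 8, j++
i=0 j=1: A[i]=12>B[j]=9 take 9, j++
i=0 j=2: A[i]=12<=B[j]=38 take 12, i++
i=1 j=2: A[i]=14<=B[j]=38 take 14, i++
i=2 j=2: A[i]=17<=B[j]=38 take 17, i++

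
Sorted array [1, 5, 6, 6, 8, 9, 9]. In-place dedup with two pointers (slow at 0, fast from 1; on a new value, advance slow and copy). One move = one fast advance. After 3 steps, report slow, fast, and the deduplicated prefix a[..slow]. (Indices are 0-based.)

(s=0,f=1) a[fast]=5≠a[slow]=1 write a[1]=5 → slow++,fast++
(s=1,f=2) a[fast]=6≠a[slow]=5 write a[2]=6 → slow++,fast++
(s=2,f=3) a[fast]=6=a[slow] dup → fast++

slow=2, fast=4, prefix=[1, 5, 6]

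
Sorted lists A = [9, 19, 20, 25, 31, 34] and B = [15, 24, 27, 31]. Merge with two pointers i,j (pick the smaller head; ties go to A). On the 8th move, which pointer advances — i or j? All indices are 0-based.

i

[i=0,j=0] A[i]=9<=B[j]=15 take 9 → i++
[i=1,j=0] A[i]=19>B[j]=15 take 15 → j++
[i=1,j=1] A[i]=19<=B[j]=24 take 19 → i++
[i=2,j=1] A[i]=20<=B[j]=24 take 20 → i++
[i=3,j=1] A[i]=25>B[j]=24 take 24 → j++
[i=3,j=2] A[i]=25<=B[j]=27 take 25 → i++
[i=4,j=2] A[i]=31>B[j]=27 take 27 → j++
[i=4,j=3] A[i]=31<=B[j]=31 take 31 → i++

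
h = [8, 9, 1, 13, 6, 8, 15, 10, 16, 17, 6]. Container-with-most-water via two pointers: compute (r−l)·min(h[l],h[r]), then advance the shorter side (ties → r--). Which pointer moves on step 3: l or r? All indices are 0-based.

l=0 r=10: min(8,6)*10=60 best=60 *, r--
l=0 r=9: min(8,17)*9=72 best=72 *, l++
l=1 r=9: min(9,17)*8=72 best=72, l++

l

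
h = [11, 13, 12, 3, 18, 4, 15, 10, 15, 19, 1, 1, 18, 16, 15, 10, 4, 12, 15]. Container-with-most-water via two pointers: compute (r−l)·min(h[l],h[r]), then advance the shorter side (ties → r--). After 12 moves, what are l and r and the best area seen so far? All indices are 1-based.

l=5, r=11, best area=221

[1,19] min(11,15)*18=198 best=198 * → l++
[2,19] min(13,15)*17=221 best=221 * → l++
[3,19] min(12,15)*16=192 best=221 → l++
[4,19] min(3,15)*15=45 best=221 → l++
[5,19] min(18,15)*14=210 best=221 → r--
[5,18] min(18,12)*13=156 best=221 → r--
[5,17] min(18,4)*12=48 best=221 → r--
[5,16] min(18,10)*11=110 best=221 → r--
[5,15] min(18,15)*10=150 best=221 → r--
[5,14] min(18,16)*9=144 best=221 → r--
[5,13] min(18,18)*8=144 best=221 → r--
[5,12] min(18,1)*7=7 best=221 → r--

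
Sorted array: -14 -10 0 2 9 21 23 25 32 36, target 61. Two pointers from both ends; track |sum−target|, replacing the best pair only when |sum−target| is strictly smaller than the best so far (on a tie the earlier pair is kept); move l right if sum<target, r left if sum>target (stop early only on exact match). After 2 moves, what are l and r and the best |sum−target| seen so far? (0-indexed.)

l=0 r=9: -14+36=22 d=39 *, l++
l=1 r=9: -10+36=26 d=35 *, l++

l=2, r=9, best |Δ|=35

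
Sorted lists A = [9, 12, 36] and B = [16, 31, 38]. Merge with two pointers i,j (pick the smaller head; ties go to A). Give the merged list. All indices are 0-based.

[i=0,j=0] A[i]=9<=B[j]=16 take 9 → i++
[i=1,j=0] A[i]=12<=B[j]=16 take 12 → i++
[i=2,j=0] A[i]=36>B[j]=16 take 16 → j++
[i=2,j=1] A[i]=36>B[j]=31 take 31 → j++
[i=2,j=2] A[i]=36<=B[j]=38 take 36 → i++
[i=3,j=2] A done, take B[j]=38 → j++

[9, 12, 16, 31, 36, 38]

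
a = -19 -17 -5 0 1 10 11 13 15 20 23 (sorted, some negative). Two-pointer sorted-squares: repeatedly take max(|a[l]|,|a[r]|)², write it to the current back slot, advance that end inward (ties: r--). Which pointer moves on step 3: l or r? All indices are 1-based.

l=1 r=11: |-19|<=|23| out[11]=529, r--
l=1 r=10: |-19|<=|20| out[10]=400, r--
l=1 r=9: |-19|>|15| out[9]=361, l++

l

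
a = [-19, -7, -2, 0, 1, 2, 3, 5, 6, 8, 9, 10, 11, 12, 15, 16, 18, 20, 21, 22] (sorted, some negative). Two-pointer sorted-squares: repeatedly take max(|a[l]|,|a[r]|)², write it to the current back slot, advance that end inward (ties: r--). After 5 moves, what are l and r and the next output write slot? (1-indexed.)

l=2, r=16, next write slot=15

[1,20] |-19|<=|22| out[20]=484 → r--
[1,19] |-19|<=|21| out[19]=441 → r--
[1,18] |-19|<=|20| out[18]=400 → r--
[1,17] |-19|>|18| out[17]=361 → l++
[2,17] |-7|<=|18| out[16]=324 → r--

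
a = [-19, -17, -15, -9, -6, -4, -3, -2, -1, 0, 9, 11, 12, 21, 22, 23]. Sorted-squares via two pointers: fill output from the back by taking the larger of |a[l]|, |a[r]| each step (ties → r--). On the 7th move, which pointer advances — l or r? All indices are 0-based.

[0,15] |-19|<=|23| out[15]=529 → r--
[0,14] |-19|<=|22| out[14]=484 → r--
[0,13] |-19|<=|21| out[13]=441 → r--
[0,12] |-19|>|12| out[12]=361 → l++
[1,12] |-17|>|12| out[11]=289 → l++
[2,12] |-15|>|12| out[10]=225 → l++
[3,12] |-9|<=|12| out[9]=144 → r--

r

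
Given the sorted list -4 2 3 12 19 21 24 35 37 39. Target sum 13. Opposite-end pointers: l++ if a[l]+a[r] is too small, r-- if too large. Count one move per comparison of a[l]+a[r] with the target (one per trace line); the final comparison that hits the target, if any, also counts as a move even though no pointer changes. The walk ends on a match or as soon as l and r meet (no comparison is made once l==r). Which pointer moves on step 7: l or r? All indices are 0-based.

l

[0,9] -4+39=35 >13 → r--
[0,8] -4+37=33 >13 → r--
[0,7] -4+35=31 >13 → r--
[0,6] -4+24=20 >13 → r--
[0,5] -4+21=17 >13 → r--
[0,4] -4+19=15 >13 → r--
[0,3] -4+12=8 <13 → l++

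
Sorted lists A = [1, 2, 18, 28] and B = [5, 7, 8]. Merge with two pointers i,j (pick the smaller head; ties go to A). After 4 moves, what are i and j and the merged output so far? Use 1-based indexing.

i=3, j=3, merged so far=[1, 2, 5, 7]

i=1 j=1: A[i]=1<=B[j]=5 take 1, i++
i=2 j=1: A[i]=2<=B[j]=5 take 2, i++
i=3 j=1: A[i]=18>B[j]=5 take 5, j++
i=3 j=2: A[i]=18>B[j]=7 take 7, j++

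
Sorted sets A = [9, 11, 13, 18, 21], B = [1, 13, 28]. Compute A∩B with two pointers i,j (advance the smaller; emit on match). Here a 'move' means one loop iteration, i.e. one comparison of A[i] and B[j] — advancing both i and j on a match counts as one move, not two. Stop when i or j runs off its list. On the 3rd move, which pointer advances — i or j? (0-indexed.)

i

i=0 j=0: 9>1, j++
i=0 j=1: 9<13, i++
i=1 j=1: 11<13, i++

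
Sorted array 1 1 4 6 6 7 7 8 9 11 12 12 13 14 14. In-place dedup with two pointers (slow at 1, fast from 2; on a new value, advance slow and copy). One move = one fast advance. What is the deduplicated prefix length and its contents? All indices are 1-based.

length 10; prefix = [1, 4, 6, 7, 8, 9, 11, 12, 13, 14]

(s=1,f=2) a[fast]=1=a[slow] dup → fast++
(s=1,f=3) a[fast]=4≠a[slow]=1 write a[2]=4 → slow++,fast++
(s=2,f=4) a[fast]=6≠a[slow]=4 write a[3]=6 → slow++,fast++
(s=3,f=5) a[fast]=6=a[slow] dup → fast++
(s=3,f=6) a[fast]=7≠a[slow]=6 write a[4]=7 → slow++,fast++
(s=4,f=7) a[fast]=7=a[slow] dup → fast++
(s=4,f=8) a[fast]=8≠a[slow]=7 write a[5]=8 → slow++,fast++
(s=5,f=9) a[fast]=9≠a[slow]=8 write a[6]=9 → slow++,fast++
(s=6,f=10) a[fast]=11≠a[slow]=9 write a[7]=11 → slow++,fast++
(s=7,f=11) a[fast]=12≠a[slow]=11 write a[8]=12 → slow++,fast++
(s=8,f=12) a[fast]=12=a[slow] dup → fast++
(s=8,f=13) a[fast]=13≠a[slow]=12 write a[9]=13 → slow++,fast++
(s=9,f=14) a[fast]=14≠a[slow]=13 write a[10]=14 → slow++,fast++
(s=10,f=15) a[fast]=14=a[slow] dup → fast++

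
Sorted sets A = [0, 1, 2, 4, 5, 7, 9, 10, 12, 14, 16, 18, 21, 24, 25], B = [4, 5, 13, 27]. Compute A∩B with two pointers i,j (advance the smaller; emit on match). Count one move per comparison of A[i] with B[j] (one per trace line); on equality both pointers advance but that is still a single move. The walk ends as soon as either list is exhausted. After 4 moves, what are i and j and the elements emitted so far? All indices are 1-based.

i=1 j=1: 0<4, i++
i=2 j=1: 1<4, i++
i=3 j=1: 2<4, i++
i=4 j=1: 4==4 emit, i++,j++

i=5, j=2, emitted=[4]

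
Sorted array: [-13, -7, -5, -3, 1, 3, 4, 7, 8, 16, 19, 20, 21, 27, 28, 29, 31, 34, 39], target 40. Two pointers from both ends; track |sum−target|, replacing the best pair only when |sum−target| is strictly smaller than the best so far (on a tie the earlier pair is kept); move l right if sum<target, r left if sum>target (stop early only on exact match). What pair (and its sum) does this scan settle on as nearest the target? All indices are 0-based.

pair (1, 39) with sum 40 (|Δ|=0)

l=0 r=18: -13+39=26 d=14 *, l++
l=1 r=18: -7+39=32 d=8 *, l++
l=2 r=18: -5+39=34 d=6 *, l++
l=3 r=18: -3+39=36 d=4 *, l++
l=4 r=18: 1+39=40 d=0 *, stop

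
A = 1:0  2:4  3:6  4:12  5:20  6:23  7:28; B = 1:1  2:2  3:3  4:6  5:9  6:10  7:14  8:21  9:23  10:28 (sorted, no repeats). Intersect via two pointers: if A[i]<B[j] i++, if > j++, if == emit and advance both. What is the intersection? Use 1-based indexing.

intersection = [6, 23, 28]

[i=1,j=1] 0<1 → i++
[i=2,j=1] 4>1 → j++
[i=2,j=2] 4>2 → j++
[i=2,j=3] 4>3 → j++
[i=2,j=4] 4<6 → i++
[i=3,j=4] 6==6 emit → i++,j++
[i=4,j=5] 12>9 → j++
[i=4,j=6] 12>10 → j++
[i=4,j=7] 12<14 → i++
[i=5,j=7] 20>14 → j++
[i=5,j=8] 20<21 → i++
[i=6,j=8] 23>21 → j++
[i=6,j=9] 23==23 emit → i++,j++
[i=7,j=10] 28==28 emit → i++,j++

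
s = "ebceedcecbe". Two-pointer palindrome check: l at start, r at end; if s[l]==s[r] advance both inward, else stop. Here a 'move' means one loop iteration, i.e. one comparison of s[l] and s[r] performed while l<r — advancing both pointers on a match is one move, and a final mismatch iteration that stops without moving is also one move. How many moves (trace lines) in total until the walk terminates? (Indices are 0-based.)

[0,10] 'e'=='e' → l++,r--
[1,9] 'b'=='b' → l++,r--
[2,8] 'c'=='c' → l++,r--
[3,7] 'e'=='e' → l++,r--
[4,6] 'e'!='c' → stop

5 moves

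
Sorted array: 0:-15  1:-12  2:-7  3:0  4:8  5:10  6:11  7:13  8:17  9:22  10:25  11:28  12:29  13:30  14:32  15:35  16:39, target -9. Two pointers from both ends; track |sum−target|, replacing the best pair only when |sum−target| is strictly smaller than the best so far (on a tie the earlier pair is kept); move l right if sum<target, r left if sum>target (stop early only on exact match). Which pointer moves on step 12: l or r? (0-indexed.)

r

l=0 r=16: -15+39=24 d=33 *, r--
l=0 r=15: -15+35=20 d=29 *, r--
l=0 r=14: -15+32=17 d=26 *, r--
l=0 r=13: -15+30=15 d=24 *, r--
l=0 r=12: -15+29=14 d=23 *, r--
l=0 r=11: -15+28=13 d=22 *, r--
l=0 r=10: -15+25=10 d=19 *, r--
l=0 r=9: -15+22=7 d=16 *, r--
l=0 r=8: -15+17=2 d=11 *, r--
l=0 r=7: -15+13=-2 d=7 *, r--
l=0 r=6: -15+11=-4 d=5 *, r--
l=0 r=5: -15+10=-5 d=4 *, r--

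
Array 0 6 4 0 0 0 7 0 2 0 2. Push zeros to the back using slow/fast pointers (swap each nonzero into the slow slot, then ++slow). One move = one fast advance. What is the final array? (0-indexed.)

(s=0,f=0) a[fast]=0 → fast++
(s=0,f=1) a[fast]=6≠0 swap→a[0]=6 → slow++,fast++
(s=1,f=2) a[fast]=4≠0 swap→a[1]=4 → slow++,fast++
(s=2,f=3) a[fast]=0 → fast++
(s=2,f=4) a[fast]=0 → fast++
(s=2,f=5) a[fast]=0 → fast++
(s=2,f=6) a[fast]=7≠0 swap→a[2]=7 → slow++,fast++
(s=3,f=7) a[fast]=0 → fast++
(s=3,f=8) a[fast]=2≠0 swap→a[3]=2 → slow++,fast++
(s=4,f=9) a[fast]=0 → fast++
(s=4,f=10) a[fast]=2≠0 swap→a[4]=2 → slow++,fast++

[6, 4, 7, 2, 2, 0, 0, 0, 0, 0, 0]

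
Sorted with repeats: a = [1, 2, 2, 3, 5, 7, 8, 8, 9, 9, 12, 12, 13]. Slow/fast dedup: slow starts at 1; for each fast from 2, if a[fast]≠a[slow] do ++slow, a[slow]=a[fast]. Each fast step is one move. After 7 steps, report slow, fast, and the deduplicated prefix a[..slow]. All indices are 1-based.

slow=6, fast=9, prefix=[1, 2, 3, 5, 7, 8]

slow=1 fast=2: a[fast]=2≠a[slow]=1 write a[2]=2, slow++,fast++
slow=2 fast=3: a[fast]=2=a[slow] dup, fast++
slow=2 fast=4: a[fast]=3≠a[slow]=2 write a[3]=3, slow++,fast++
slow=3 fast=5: a[fast]=5≠a[slow]=3 write a[4]=5, slow++,fast++
slow=4 fast=6: a[fast]=7≠a[slow]=5 write a[5]=7, slow++,fast++
slow=5 fast=7: a[fast]=8≠a[slow]=7 write a[6]=8, slow++,fast++
slow=6 fast=8: a[fast]=8=a[slow] dup, fast++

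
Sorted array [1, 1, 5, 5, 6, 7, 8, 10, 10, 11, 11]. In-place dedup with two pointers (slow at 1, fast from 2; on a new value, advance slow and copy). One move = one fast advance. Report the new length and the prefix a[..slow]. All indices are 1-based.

(s=1,f=2) a[fast]=1=a[slow] dup → fast++
(s=1,f=3) a[fast]=5≠a[slow]=1 write a[2]=5 → slow++,fast++
(s=2,f=4) a[fast]=5=a[slow] dup → fast++
(s=2,f=5) a[fast]=6≠a[slow]=5 write a[3]=6 → slow++,fast++
(s=3,f=6) a[fast]=7≠a[slow]=6 write a[4]=7 → slow++,fast++
(s=4,f=7) a[fast]=8≠a[slow]=7 write a[5]=8 → slow++,fast++
(s=5,f=8) a[fast]=10≠a[slow]=8 write a[6]=10 → slow++,fast++
(s=6,f=9) a[fast]=10=a[slow] dup → fast++
(s=6,f=10) a[fast]=11≠a[slow]=10 write a[7]=11 → slow++,fast++
(s=7,f=11) a[fast]=11=a[slow] dup → fast++

length 7; prefix = [1, 5, 6, 7, 8, 10, 11]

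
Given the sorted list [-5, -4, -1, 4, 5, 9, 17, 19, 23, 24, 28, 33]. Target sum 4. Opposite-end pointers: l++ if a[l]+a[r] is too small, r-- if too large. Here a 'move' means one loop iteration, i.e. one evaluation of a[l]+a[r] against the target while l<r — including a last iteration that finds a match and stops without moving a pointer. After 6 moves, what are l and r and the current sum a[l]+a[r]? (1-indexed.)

l=1, r=6, sum=4

l=1 r=12: -5+33=28 >4, r--
l=1 r=11: -5+28=23 >4, r--
l=1 r=10: -5+24=19 >4, r--
l=1 r=9: -5+23=18 >4, r--
l=1 r=8: -5+19=14 >4, r--
l=1 r=7: -5+17=12 >4, r--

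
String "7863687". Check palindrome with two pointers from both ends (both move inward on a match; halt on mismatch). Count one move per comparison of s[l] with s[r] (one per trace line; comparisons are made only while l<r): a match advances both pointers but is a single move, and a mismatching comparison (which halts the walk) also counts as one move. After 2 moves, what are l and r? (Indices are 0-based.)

l=2, r=4

[0,6] '7'=='7' → l++,r--
[1,5] '8'=='8' → l++,r--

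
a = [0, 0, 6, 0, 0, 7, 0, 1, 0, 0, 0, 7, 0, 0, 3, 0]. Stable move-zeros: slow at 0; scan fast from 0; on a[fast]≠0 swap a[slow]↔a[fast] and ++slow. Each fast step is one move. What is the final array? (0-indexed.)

[6, 7, 1, 7, 3, 0, 0, 0, 0, 0, 0, 0, 0, 0, 0, 0]

(s=0,f=0) a[fast]=0 → fast++
(s=0,f=1) a[fast]=0 → fast++
(s=0,f=2) a[fast]=6≠0 swap→a[0]=6 → slow++,fast++
(s=1,f=3) a[fast]=0 → fast++
(s=1,f=4) a[fast]=0 → fast++
(s=1,f=5) a[fast]=7≠0 swap→a[1]=7 → slow++,fast++
(s=2,f=6) a[fast]=0 → fast++
(s=2,f=7) a[fast]=1≠0 swap→a[2]=1 → slow++,fast++
(s=3,f=8) a[fast]=0 → fast++
(s=3,f=9) a[fast]=0 → fast++
(s=3,f=10) a[fast]=0 → fast++
(s=3,f=11) a[fast]=7≠0 swap→a[3]=7 → slow++,fast++
(s=4,f=12) a[fast]=0 → fast++
(s=4,f=13) a[fast]=0 → fast++
(s=4,f=14) a[fast]=3≠0 swap→a[4]=3 → slow++,fast++
(s=5,f=15) a[fast]=0 → fast++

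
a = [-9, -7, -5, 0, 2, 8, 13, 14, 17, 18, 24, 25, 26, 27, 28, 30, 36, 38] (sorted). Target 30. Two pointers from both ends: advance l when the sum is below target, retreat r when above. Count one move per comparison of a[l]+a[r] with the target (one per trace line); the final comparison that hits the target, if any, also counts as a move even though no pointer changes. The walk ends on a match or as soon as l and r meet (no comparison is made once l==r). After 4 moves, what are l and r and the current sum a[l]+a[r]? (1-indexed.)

l=3, r=16, sum=25

[1,18] -9+38=29 <30 → l++
[2,18] -7+38=31 >30 → r--
[2,17] -7+36=29 <30 → l++
[3,17] -5+36=31 >30 → r--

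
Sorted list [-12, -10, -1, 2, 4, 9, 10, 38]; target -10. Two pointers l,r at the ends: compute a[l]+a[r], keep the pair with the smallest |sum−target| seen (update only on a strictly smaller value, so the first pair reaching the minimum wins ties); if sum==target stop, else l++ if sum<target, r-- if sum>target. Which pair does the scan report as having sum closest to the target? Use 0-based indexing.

[0,7] -12+38=26 d=36 * → r--
[0,6] -12+10=-2 d=8 * → r--
[0,5] -12+9=-3 d=7 * → r--
[0,4] -12+4=-8 d=2 * → r--
[0,3] -12+2=-10 d=0 * → stop

pair (-12, 2) with sum -10 (|Δ|=0)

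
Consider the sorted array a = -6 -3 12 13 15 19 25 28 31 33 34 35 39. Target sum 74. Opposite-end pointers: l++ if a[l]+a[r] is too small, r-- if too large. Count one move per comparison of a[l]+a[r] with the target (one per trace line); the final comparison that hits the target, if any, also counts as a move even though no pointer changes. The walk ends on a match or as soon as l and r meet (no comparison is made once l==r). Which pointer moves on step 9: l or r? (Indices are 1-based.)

l=1 r=13: -6+39=33 <74, l++
l=2 r=13: -3+39=36 <74, l++
l=3 r=13: 12+39=51 <74, l++
l=4 r=13: 13+39=52 <74, l++
l=5 r=13: 15+39=54 <74, l++
l=6 r=13: 19+39=58 <74, l++
l=7 r=13: 25+39=64 <74, l++
l=8 r=13: 28+39=67 <74, l++
l=9 r=13: 31+39=70 <74, l++

l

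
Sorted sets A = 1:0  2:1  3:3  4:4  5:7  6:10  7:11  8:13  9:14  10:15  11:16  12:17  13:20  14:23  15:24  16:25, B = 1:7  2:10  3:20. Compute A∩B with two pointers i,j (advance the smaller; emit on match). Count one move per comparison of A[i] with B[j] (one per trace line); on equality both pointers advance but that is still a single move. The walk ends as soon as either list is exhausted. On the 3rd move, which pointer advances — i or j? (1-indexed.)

i

[i=1,j=1] 0<7 → i++
[i=2,j=1] 1<7 → i++
[i=3,j=1] 3<7 → i++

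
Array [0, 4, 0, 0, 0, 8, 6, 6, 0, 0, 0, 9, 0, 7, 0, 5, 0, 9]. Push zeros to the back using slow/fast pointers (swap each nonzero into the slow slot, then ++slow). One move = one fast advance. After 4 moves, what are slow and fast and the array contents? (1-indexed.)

slow=1 fast=1: a[fast]=0, fast++
slow=1 fast=2: a[fast]=4≠0 swap→a[1]=4, slow++,fast++
slow=2 fast=3: a[fast]=0, fast++
slow=2 fast=4: a[fast]=0, fast++

slow=2, fast=5, a=[4, 0, 0, 0, 0, 8, 6, 6, 0, 0, 0, 9, 0, 7, 0, 5, 0, 9]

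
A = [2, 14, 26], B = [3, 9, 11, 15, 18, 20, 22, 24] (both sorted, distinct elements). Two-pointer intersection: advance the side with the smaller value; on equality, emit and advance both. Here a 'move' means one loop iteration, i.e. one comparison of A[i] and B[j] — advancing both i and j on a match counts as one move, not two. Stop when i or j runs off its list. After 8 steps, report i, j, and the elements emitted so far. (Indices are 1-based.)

i=1 j=1: 2<3, i++
i=2 j=1: 14>3, j++
i=2 j=2: 14>9, j++
i=2 j=3: 14>11, j++
i=2 j=4: 14<15, i++
i=3 j=4: 26>15, j++
i=3 j=5: 26>18, j++
i=3 j=6: 26>20, j++

i=3, j=7, emitted=[]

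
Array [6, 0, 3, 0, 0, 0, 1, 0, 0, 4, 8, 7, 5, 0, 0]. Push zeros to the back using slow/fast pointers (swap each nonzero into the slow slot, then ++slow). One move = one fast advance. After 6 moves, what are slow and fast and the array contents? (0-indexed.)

slow=2, fast=6, a=[6, 3, 0, 0, 0, 0, 1, 0, 0, 4, 8, 7, 5, 0, 0]

slow=0 fast=0: a[fast]=6≠0 swap→a[0]=6, slow++,fast++
slow=1 fast=1: a[fast]=0, fast++
slow=1 fast=2: a[fast]=3≠0 swap→a[1]=3, slow++,fast++
slow=2 fast=3: a[fast]=0, fast++
slow=2 fast=4: a[fast]=0, fast++
slow=2 fast=5: a[fast]=0, fast++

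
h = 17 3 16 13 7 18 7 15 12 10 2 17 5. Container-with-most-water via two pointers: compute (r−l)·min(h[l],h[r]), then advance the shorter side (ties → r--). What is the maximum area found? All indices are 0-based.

l=0 r=12: min(17,5)*12=60 best=60 *, r--
l=0 r=11: min(17,17)*11=187 best=187 *, r--
l=0 r=10: min(17,2)*10=20 best=187, r--
l=0 r=9: min(17,10)*9=90 best=187, r--
l=0 r=8: min(17,12)*8=96 best=187, r--
l=0 r=7: min(17,15)*7=105 best=187, r--
l=0 r=6: min(17,7)*6=42 best=187, r--
l=0 r=5: min(17,18)*5=85 best=187, l++
l=1 r=5: min(3,18)*4=12 best=187, l++
l=2 r=5: min(16,18)*3=48 best=187, l++
l=3 r=5: min(13,18)*2=26 best=187, l++
l=4 r=5: min(7,18)*1=7 best=187, l++

max area = 187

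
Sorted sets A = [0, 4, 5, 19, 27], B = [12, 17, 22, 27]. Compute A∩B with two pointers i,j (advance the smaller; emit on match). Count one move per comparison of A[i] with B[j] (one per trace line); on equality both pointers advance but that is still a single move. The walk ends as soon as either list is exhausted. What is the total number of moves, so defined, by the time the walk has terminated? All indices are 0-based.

8 moves

i=0 j=0: 0<12, i++
i=1 j=0: 4<12, i++
i=2 j=0: 5<12, i++
i=3 j=0: 19>12, j++
i=3 j=1: 19>17, j++
i=3 j=2: 19<22, i++
i=4 j=2: 27>22, j++
i=4 j=3: 27==27 emit, i++,j++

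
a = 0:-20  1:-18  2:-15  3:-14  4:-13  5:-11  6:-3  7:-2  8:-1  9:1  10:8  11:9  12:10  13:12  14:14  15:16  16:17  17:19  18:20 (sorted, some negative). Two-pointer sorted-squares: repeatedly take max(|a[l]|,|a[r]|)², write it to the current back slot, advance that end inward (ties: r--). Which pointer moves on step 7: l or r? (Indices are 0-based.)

l

l=0 r=18: |-20|<=|20| out[18]=400, r--
l=0 r=17: |-20|>|19| out[17]=400, l++
l=1 r=17: |-18|<=|19| out[16]=361, r--
l=1 r=16: |-18|>|17| out[15]=324, l++
l=2 r=16: |-15|<=|17| out[14]=289, r--
l=2 r=15: |-15|<=|16| out[13]=256, r--
l=2 r=14: |-15|>|14| out[12]=225, l++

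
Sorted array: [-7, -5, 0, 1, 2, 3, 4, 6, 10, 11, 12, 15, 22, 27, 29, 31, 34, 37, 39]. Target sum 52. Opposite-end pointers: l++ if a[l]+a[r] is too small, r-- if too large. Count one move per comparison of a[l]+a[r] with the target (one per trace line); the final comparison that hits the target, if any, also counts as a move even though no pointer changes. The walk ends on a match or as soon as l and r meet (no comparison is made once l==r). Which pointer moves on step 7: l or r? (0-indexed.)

l=0 r=18: -7+39=32 <52, l++
l=1 r=18: -5+39=34 <52, l++
l=2 r=18: 0+39=39 <52, l++
l=3 r=18: 1+39=40 <52, l++
l=4 r=18: 2+39=41 <52, l++
l=5 r=18: 3+39=42 <52, l++
l=6 r=18: 4+39=43 <52, l++

l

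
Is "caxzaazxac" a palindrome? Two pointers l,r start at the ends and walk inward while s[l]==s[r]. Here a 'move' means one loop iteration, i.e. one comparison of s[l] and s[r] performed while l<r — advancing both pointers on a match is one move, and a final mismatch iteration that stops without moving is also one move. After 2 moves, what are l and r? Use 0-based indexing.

l=2, r=7

l=0 r=9: 'c'=='c', l++,r--
l=1 r=8: 'a'=='a', l++,r--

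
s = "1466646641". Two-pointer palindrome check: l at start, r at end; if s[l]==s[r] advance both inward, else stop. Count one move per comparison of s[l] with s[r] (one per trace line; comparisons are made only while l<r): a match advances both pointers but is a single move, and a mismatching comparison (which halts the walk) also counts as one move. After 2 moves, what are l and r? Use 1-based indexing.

l=3, r=8

l=1 r=10: '1'=='1', l++,r--
l=2 r=9: '4'=='4', l++,r--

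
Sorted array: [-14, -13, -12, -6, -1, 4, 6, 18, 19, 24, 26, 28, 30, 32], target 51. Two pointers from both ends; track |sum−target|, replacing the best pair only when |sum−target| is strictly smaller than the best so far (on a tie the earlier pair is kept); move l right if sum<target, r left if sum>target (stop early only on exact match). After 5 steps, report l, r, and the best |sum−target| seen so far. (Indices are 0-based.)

[0,13] -14+32=18 d=33 * → l++
[1,13] -13+32=19 d=32 * → l++
[2,13] -12+32=20 d=31 * → l++
[3,13] -6+32=26 d=25 * → l++
[4,13] -1+32=31 d=20 * → l++

l=5, r=13, best |Δ|=20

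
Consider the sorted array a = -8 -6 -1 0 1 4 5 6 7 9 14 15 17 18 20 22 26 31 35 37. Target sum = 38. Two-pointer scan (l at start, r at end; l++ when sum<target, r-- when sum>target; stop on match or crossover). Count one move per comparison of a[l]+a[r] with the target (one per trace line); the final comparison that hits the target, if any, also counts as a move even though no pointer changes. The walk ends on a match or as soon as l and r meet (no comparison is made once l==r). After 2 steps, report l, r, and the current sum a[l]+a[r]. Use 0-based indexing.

[0,19] -8+37=29 <38 → l++
[1,19] -6+37=31 <38 → l++

l=2, r=19, sum=36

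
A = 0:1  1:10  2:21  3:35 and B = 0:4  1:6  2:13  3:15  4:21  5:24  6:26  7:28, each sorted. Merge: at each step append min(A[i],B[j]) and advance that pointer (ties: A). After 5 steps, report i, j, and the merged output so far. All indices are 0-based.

[i=0,j=0] A[i]=1<=B[j]=4 take 1 → i++
[i=1,j=0] A[i]=10>B[j]=4 take 4 → j++
[i=1,j=1] A[i]=10>B[j]=6 take 6 → j++
[i=1,j=2] A[i]=10<=B[j]=13 take 10 → i++
[i=2,j=2] A[i]=21>B[j]=13 take 13 → j++

i=2, j=3, merged so far=[1, 4, 6, 10, 13]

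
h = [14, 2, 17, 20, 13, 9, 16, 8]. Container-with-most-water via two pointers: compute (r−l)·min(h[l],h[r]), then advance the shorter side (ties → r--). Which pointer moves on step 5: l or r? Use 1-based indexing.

r

l=1 r=8: min(14,8)*7=56 best=56 *, r--
l=1 r=7: min(14,16)*6=84 best=84 *, l++
l=2 r=7: min(2,16)*5=10 best=84, l++
l=3 r=7: min(17,16)*4=64 best=84, r--
l=3 r=6: min(17,9)*3=27 best=84, r--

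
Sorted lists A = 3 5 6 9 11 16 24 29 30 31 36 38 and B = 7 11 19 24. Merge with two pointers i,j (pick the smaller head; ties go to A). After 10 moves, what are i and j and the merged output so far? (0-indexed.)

[i=0,j=0] A[i]=3<=B[j]=7 take 3 → i++
[i=1,j=0] A[i]=5<=B[j]=7 take 5 → i++
[i=2,j=0] A[i]=6<=B[j]=7 take 6 → i++
[i=3,j=0] A[i]=9>B[j]=7 take 7 → j++
[i=3,j=1] A[i]=9<=B[j]=11 take 9 → i++
[i=4,j=1] A[i]=11<=B[j]=11 take 11 → i++
[i=5,j=1] A[i]=16>B[j]=11 take 11 → j++
[i=5,j=2] A[i]=16<=B[j]=19 take 16 → i++
[i=6,j=2] A[i]=24>B[j]=19 take 19 → j++
[i=6,j=3] A[i]=24<=B[j]=24 take 24 → i++

i=7, j=3, merged so far=[3, 5, 6, 7, 9, 11, 11, 16, 19, 24]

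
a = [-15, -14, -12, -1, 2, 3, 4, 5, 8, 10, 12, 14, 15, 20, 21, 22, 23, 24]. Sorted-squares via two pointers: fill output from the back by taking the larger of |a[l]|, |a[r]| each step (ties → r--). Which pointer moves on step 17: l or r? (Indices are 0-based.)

r

[0,17] |-15|<=|24| out[17]=576 → r--
[0,16] |-15|<=|23| out[16]=529 → r--
[0,15] |-15|<=|22| out[15]=484 → r--
[0,14] |-15|<=|21| out[14]=441 → r--
[0,13] |-15|<=|20| out[13]=400 → r--
[0,12] |-15|<=|15| out[12]=225 → r--
[0,11] |-15|>|14| out[11]=225 → l++
[1,11] |-14|<=|14| out[10]=196 → r--
[1,10] |-14|>|12| out[9]=196 → l++
[2,10] |-12|<=|12| out[8]=144 → r--
[2,9] |-12|>|10| out[7]=144 → l++
[3,9] |-1|<=|10| out[6]=100 → r--
[3,8] |-1|<=|8| out[5]=64 → r--
[3,7] |-1|<=|5| out[4]=25 → r--
[3,6] |-1|<=|4| out[3]=16 → r--
[3,5] |-1|<=|3| out[2]=9 → r--
[3,4] |-1|<=|2| out[1]=4 → r--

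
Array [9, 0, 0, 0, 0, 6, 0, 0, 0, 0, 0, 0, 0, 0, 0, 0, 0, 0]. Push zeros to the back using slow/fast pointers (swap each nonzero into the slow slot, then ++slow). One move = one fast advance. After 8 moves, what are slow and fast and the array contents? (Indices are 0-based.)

slow=2, fast=8, a=[9, 6, 0, 0, 0, 0, 0, 0, 0, 0, 0, 0, 0, 0, 0, 0, 0, 0]

(s=0,f=0) a[fast]=9≠0 swap→a[0]=9 → slow++,fast++
(s=1,f=1) a[fast]=0 → fast++
(s=1,f=2) a[fast]=0 → fast++
(s=1,f=3) a[fast]=0 → fast++
(s=1,f=4) a[fast]=0 → fast++
(s=1,f=5) a[fast]=6≠0 swap→a[1]=6 → slow++,fast++
(s=2,f=6) a[fast]=0 → fast++
(s=2,f=7) a[fast]=0 → fast++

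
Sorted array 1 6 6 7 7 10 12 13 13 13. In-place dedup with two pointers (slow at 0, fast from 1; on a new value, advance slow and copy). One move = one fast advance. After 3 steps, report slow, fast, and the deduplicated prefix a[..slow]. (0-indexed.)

slow=2, fast=4, prefix=[1, 6, 7]

(s=0,f=1) a[fast]=6≠a[slow]=1 write a[1]=6 → slow++,fast++
(s=1,f=2) a[fast]=6=a[slow] dup → fast++
(s=1,f=3) a[fast]=7≠a[slow]=6 write a[2]=7 → slow++,fast++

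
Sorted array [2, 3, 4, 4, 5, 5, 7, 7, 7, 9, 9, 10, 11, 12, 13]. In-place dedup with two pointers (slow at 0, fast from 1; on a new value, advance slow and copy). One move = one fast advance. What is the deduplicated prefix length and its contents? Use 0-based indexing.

length 10; prefix = [2, 3, 4, 5, 7, 9, 10, 11, 12, 13]

(s=0,f=1) a[fast]=3≠a[slow]=2 write a[1]=3 → slow++,fast++
(s=1,f=2) a[fast]=4≠a[slow]=3 write a[2]=4 → slow++,fast++
(s=2,f=3) a[fast]=4=a[slow] dup → fast++
(s=2,f=4) a[fast]=5≠a[slow]=4 write a[3]=5 → slow++,fast++
(s=3,f=5) a[fast]=5=a[slow] dup → fast++
(s=3,f=6) a[fast]=7≠a[slow]=5 write a[4]=7 → slow++,fast++
(s=4,f=7) a[fast]=7=a[slow] dup → fast++
(s=4,f=8) a[fast]=7=a[slow] dup → fast++
(s=4,f=9) a[fast]=9≠a[slow]=7 write a[5]=9 → slow++,fast++
(s=5,f=10) a[fast]=9=a[slow] dup → fast++
(s=5,f=11) a[fast]=10≠a[slow]=9 write a[6]=10 → slow++,fast++
(s=6,f=12) a[fast]=11≠a[slow]=10 write a[7]=11 → slow++,fast++
(s=7,f=13) a[fast]=12≠a[slow]=11 write a[8]=12 → slow++,fast++
(s=8,f=14) a[fast]=13≠a[slow]=12 write a[9]=13 → slow++,fast++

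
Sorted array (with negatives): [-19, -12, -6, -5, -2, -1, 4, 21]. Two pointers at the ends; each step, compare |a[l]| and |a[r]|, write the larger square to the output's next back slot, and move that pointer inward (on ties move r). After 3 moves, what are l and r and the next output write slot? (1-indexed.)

l=3, r=7, next write slot=5

l=1 r=8: |-19|<=|21| out[8]=441, r--
l=1 r=7: |-19|>|4| out[7]=361, l++
l=2 r=7: |-12|>|4| out[6]=144, l++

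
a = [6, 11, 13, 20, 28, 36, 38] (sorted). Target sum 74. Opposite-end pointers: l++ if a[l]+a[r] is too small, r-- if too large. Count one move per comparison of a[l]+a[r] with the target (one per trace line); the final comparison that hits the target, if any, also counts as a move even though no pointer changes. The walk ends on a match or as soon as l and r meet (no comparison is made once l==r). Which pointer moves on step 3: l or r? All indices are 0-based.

l=0 r=6: 6+38=44 <74, l++
l=1 r=6: 11+38=49 <74, l++
l=2 r=6: 13+38=51 <74, l++

l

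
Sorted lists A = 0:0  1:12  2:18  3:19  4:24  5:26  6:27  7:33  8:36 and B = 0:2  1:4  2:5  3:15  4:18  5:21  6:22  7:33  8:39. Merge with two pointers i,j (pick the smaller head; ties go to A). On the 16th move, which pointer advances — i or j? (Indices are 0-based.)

[i=0,j=0] A[i]=0<=B[j]=2 take 0 → i++
[i=1,j=0] A[i]=12>B[j]=2 take 2 → j++
[i=1,j=1] A[i]=12>B[j]=4 take 4 → j++
[i=1,j=2] A[i]=12>B[j]=5 take 5 → j++
[i=1,j=3] A[i]=12<=B[j]=15 take 12 → i++
[i=2,j=3] A[i]=18>B[j]=15 take 15 → j++
[i=2,j=4] A[i]=18<=B[j]=18 take 18 → i++
[i=3,j=4] A[i]=19>B[j]=18 take 18 → j++
[i=3,j=5] A[i]=19<=B[j]=21 take 19 → i++
[i=4,j=5] A[i]=24>B[j]=21 take 21 → j++
[i=4,j=6] A[i]=24>B[j]=22 take 22 → j++
[i=4,j=7] A[i]=24<=B[j]=33 take 24 → i++
[i=5,j=7] A[i]=26<=B[j]=33 take 26 → i++
[i=6,j=7] A[i]=27<=B[j]=33 take 27 → i++
[i=7,j=7] A[i]=33<=B[j]=33 take 33 → i++
[i=8,j=7] A[i]=36>B[j]=33 take 33 → j++

j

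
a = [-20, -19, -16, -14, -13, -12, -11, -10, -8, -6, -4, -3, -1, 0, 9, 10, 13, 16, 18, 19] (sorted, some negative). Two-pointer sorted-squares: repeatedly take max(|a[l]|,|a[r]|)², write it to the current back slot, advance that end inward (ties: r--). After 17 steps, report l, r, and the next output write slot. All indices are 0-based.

l=11, r=13, next write slot=2

[0,19] |-20|>|19| out[19]=400 → l++
[1,19] |-19|<=|19| out[18]=361 → r--
[1,18] |-19|>|18| out[17]=361 → l++
[2,18] |-16|<=|18| out[16]=324 → r--
[2,17] |-16|<=|16| out[15]=256 → r--
[2,16] |-16|>|13| out[14]=256 → l++
[3,16] |-14|>|13| out[13]=196 → l++
[4,16] |-13|<=|13| out[12]=169 → r--
[4,15] |-13|>|10| out[11]=169 → l++
[5,15] |-12|>|10| out[10]=144 → l++
[6,15] |-11|>|10| out[9]=121 → l++
[7,15] |-10|<=|10| out[8]=100 → r--
[7,14] |-10|>|9| out[7]=100 → l++
[8,14] |-8|<=|9| out[6]=81 → r--
[8,13] |-8|>|0| out[5]=64 → l++
[9,13] |-6|>|0| out[4]=36 → l++
[10,13] |-4|>|0| out[3]=16 → l++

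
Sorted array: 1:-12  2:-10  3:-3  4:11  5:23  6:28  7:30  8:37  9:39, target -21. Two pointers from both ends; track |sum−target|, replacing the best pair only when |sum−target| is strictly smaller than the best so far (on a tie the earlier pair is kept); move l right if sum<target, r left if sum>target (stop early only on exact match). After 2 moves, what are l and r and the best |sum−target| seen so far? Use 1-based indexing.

l=1, r=7, best |Δ|=46

l=1 r=9: -12+39=27 d=48 *, r--
l=1 r=8: -12+37=25 d=46 *, r--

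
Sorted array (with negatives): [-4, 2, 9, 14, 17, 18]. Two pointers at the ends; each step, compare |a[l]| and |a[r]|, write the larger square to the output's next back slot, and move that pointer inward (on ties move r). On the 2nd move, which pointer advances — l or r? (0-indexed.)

[0,5] |-4|<=|18| out[5]=324 → r--
[0,4] |-4|<=|17| out[4]=289 → r--

r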